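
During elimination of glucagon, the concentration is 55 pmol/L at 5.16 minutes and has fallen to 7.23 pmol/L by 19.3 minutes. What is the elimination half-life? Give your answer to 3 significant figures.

4.83 minutes

Over Δt = 19.3 − 5.16 = 14.14 minutes, the level fell by a factor of 55/7.23 ≈ 7.6072.
n = log₂(7.6072) ≈ 2.9274 half-lives, so t½ = 14.14/2.9274 ≈ 4.8303 minutes.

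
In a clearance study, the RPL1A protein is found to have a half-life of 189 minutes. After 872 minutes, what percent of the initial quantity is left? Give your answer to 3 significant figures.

4.08%

n = 872/189 ≈ 4.6138 half-lives.
Fraction remaining = (1/2)^4.6138 ≈ 0.040843, i.e. 4.0843%.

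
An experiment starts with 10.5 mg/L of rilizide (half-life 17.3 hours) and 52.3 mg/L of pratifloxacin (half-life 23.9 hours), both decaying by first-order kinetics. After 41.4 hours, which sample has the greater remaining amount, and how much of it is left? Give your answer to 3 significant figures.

pratifloxacin, 15.7 mg/L

rilizide: 10.5 × (1/2)^2.3931 ≈ 1.999 mg/L.
pratifloxacin: 52.3 × (1/2)^1.7322 ≈ 15.742 mg/L.
Pratifloxacin has more remaining, at ≈ 15.742 mg/L.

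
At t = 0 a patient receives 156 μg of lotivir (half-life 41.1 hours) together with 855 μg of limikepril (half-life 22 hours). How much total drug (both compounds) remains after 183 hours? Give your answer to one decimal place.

lotivir: 156 × (1/2)^(183/41.1) = 156 × (1/2)^4.4526 ≈ 7.1248 μg.
limikepril: 855 × (1/2)^(183/22) = 855 × (1/2)^8.3182 ≈ 2.6788 μg.
Total = 7.1248 + 2.6788 ≈ 9.8036 μg.

9.8 μg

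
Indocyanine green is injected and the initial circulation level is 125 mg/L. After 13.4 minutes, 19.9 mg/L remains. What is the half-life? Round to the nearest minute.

A/A₀ = 19.9/125 ≈ 0.1592.
n = log₂(6.2814) ≈ 2.6511 half-lives elapsed in 13.4 minutes.
t½ = 13.4/2.6511 ≈ 5.0545 minutes.

5 minutes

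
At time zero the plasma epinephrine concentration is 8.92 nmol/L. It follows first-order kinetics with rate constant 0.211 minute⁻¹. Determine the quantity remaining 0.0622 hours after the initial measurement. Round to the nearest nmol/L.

4 nmol/L

t½ = ln 2 / k = 0.69315 / 0.211 ≈ 3.2851 minutes.
Convert the elapsed time: 0.0622 hours = 3.732 minutes.
Number of half-lives: n = 3.732/3.2851 ≈ 1.1361.
Remaining = 8.92 × (1/2)^1.1361 = 8.92 × 0.455 ≈ 4.0586 nmol/L.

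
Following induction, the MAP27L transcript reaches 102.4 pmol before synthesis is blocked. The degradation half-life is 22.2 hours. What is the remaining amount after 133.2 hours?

1.6 pmol

Elapsed time is 6 half-lives (133.2/22.2).
Each half-life halves the amount: 102.4 × (1/2)^6 = 102.4/64 = 1.6 pmol.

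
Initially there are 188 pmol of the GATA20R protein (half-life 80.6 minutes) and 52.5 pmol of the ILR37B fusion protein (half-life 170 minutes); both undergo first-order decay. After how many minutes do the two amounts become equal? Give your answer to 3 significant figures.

282 minutes

Set 188·(1/2)^(t/80.6) = 52.5·(1/2)^(t/170).
Taking log₂: log₂(188/52.5) = t·(1/80.6 − 1/170).
log₂(3.581) = 1.8403; 1/80.6 − 1/170 = 0.0065246.
t = 1.8403 / 0.0065246 ≈ 282.06 minutes.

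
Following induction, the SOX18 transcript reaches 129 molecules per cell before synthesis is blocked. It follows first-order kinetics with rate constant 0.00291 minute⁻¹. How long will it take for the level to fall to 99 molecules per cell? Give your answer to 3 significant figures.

t½ = ln 2 / λ = 0.69315 / 0.00291 ≈ 238.19 minutes.
Fraction remaining = 99/129 ≈ 0.76744.
n = log₂(129/99) = ln(1.303)/ln 2 ≈ 0.38187 half-lives.
t = n × t½ = 0.38187 × 238.19 ≈ 90.96 minutes.

91.0 minutes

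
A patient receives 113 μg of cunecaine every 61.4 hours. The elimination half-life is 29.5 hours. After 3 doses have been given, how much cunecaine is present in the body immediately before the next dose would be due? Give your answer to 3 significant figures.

The 3 doses were given 184.2, 122.8, 61.4 hours ago.
Total = 113·(1/2)^(184.2/29.5) + 113·(1/2)^(122.8/29.5) + 113·(1/2)^(61.4/29.5)
      = 1.4908 + 6.3092 + 26.701 ≈ 34.501 μg.

34.5 μg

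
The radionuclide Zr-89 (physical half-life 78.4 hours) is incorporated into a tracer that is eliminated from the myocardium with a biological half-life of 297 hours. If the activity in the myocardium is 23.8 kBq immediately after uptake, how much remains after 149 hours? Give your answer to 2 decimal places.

4.50 kBq

1/t_eff = 1/t_phys + 1/t_biol = 1/78.4 + 1/297 = 0.016122 per hour.
t_eff = 78.4 × 297 / (78.4 + 297) ≈ 62.027 hours.
Remaining = 23.8 × (1/2)^(149/62.027) = 23.8 × (1/2)^2.4022 ≈ 4.5024 kBq.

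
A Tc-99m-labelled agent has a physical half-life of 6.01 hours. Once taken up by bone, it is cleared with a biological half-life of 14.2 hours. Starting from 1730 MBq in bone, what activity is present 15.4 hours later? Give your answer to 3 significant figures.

138 MBq

1/t_eff = 1/t_phys + 1/t_biol = 1/6.01 + 1/14.2 = 0.23681 per hour.
t_eff = 6.01 × 14.2 / (6.01 + 14.2) ≈ 4.2228 hours.
Remaining = 1730 × (1/2)^(15.4/4.2228) = 1730 × (1/2)^3.6469 ≈ 138.11 MBq.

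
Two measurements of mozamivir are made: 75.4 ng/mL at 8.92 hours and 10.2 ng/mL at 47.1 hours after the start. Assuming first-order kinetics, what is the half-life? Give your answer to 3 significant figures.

13.2 hours

Over Δt = 47.1 − 8.92 = 38.18 hours, the level fell by a factor of 75.4/10.2 ≈ 7.3922.
n = log₂(7.3922) ≈ 2.886 half-lives, so t½ = 38.18/2.886 ≈ 13.229 hours.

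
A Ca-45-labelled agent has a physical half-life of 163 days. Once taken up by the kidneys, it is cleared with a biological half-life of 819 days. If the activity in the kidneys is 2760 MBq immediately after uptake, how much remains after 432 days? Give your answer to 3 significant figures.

1/t_eff = 1/t_phys + 1/t_biol = 1/163 + 1/819 = 0.007356 per day.
t_eff = 163 × 819 / (163 + 819) ≈ 135.94 days.
Remaining = 2760 × (1/2)^(432/135.94) = 2760 × (1/2)^3.1778 ≈ 305 MBq.

305 MBq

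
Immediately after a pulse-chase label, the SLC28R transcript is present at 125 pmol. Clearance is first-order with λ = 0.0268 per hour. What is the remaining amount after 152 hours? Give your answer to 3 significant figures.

2.13 pmol

t½ = ln 2 / λ = 0.69315 / 0.0268 ≈ 25.864 hours.
Number of half-lives: n = 152/25.864 ≈ 5.877.
Remaining = 125 × (1/2)^5.877 = 125 × 0.017016 ≈ 2.127 pmol.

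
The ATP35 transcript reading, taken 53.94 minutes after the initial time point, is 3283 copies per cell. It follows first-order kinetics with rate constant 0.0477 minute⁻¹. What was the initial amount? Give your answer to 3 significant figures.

t½ = ln 2 / λ = 0.69315 / 0.0477 ≈ 14.531 minutes.
Number of half-lives elapsed: n = 53.94/14.531 ≈ 3.712.
A₀ = A × 2^n = 3283 × 2^3.712 = 3283 × 13.104 ≈ 43021 copies per cell.

43000 copies per cell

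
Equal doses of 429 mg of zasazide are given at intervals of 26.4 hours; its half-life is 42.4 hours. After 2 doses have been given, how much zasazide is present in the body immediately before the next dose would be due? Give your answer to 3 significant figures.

The 2 doses were given 52.8, 26.4 hours ago.
Total = 429·(1/2)^(52.8/42.4) + 429·(1/2)^(26.4/42.4)
      = 180.96 + 278.63 ≈ 459.59 mg.

460 mg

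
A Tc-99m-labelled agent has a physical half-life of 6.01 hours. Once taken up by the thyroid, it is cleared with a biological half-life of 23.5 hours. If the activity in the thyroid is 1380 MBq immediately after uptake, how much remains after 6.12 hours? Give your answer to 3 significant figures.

569 MBq

1/t_eff = 1/t_phys + 1/t_biol = 1/6.01 + 1/23.5 = 0.20894 per hour.
t_eff = 6.01 × 23.5 / (6.01 + 23.5) ≈ 4.786 hours.
Remaining = 1380 × (1/2)^(6.12/4.786) = 1380 × (1/2)^1.2787 ≈ 568.78 MBq.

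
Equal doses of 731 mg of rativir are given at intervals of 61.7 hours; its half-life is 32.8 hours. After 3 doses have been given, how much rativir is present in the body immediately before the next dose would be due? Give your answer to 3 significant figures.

267 mg

The 3 doses were given 185.1, 123.4, 61.7 hours ago.
Total = 731·(1/2)^(185.1/32.8) + 731·(1/2)^(123.4/32.8) + 731·(1/2)^(61.7/32.8)
      = 14.626 + 53.875 + 198.45 ≈ 266.95 mg.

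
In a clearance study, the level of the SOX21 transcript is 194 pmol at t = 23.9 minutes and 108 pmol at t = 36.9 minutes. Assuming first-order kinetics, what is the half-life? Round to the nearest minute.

15 minutes

Over Δt = 36.9 − 23.9 = 13 minutes, the level fell by a factor of 194/108 ≈ 1.7963.
n = log₂(1.7963) ≈ 0.84503 half-lives, so t½ = 13/0.84503 ≈ 15.384 minutes.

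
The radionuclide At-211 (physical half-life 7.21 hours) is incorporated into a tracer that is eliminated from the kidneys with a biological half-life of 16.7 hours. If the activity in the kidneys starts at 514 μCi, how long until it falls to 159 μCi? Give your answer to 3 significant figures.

1/t_eff = 1/t_phys + 1/t_biol = 1/7.21 + 1/16.7 = 0.19858 per hour.
t_eff = 7.21 × 16.7 / (7.21 + 16.7) ≈ 5.0358 hours.
n = log₂(514/159) ≈ 1.6927; t = 1.6927 × 5.0358 ≈ 8.5244 hours.

8.52 hours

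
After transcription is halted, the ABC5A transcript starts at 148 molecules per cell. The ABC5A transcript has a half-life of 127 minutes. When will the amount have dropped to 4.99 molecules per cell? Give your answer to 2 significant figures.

620 minutes

Fraction remaining = 4.99/148 ≈ 0.033716.
n = log₂(148/4.99) = ln(29.659)/ln 2 ≈ 4.8904 half-lives.
t = n × t½ = 4.8904 × 127 ≈ 621.08 minutes.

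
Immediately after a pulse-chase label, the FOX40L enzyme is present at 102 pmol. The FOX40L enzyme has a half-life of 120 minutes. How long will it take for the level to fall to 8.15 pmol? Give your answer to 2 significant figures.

Fraction remaining = 8.15/102 ≈ 0.079902.
n = log₂(102/8.15) = ln(12.515)/ln 2 ≈ 3.6456 half-lives.
t = n × t½ = 3.6456 × 120 ≈ 437.48 minutes.

440 minutes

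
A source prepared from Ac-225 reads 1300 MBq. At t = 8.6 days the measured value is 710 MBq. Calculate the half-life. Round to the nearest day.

10 days

A/A₀ = 710/1300 ≈ 0.54615.
n = log₂(1.831) ≈ 0.87262 half-lives elapsed in 8.6 days.
t½ = 8.6/0.87262 ≈ 9.8554 days.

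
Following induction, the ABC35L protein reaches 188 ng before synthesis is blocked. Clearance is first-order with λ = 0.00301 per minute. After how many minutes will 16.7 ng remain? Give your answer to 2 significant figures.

t½ = ln 2 / λ = 0.69315 / 0.00301 ≈ 230.28 minutes.
Fraction remaining = 16.7/188 ≈ 0.08883.
n = log₂(188/16.7) = ln(11.257)/ln 2 ≈ 3.4928 half-lives.
t = n × t½ = 3.4928 × 230.28 ≈ 804.33 minutes.

800 minutes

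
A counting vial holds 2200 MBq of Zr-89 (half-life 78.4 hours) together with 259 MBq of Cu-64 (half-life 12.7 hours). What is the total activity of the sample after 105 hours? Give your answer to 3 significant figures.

870 MBq

Zr-89: 2200 × (1/2)^(105/78.4) = 2200 × (1/2)^1.3393 ≈ 869.48 MBq.
Cu-64: 259 × (1/2)^(105/12.7) = 259 × (1/2)^8.2677 ≈ 0.84037 MBq.
Total = 869.48 + 0.84037 ≈ 870.32 MBq.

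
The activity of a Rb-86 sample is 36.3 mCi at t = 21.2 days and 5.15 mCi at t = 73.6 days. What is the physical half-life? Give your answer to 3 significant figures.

Over Δt = 73.6 − 21.2 = 52.4 days, the level fell by a factor of 36.3/5.15 ≈ 7.0485.
n = log₂(7.0485) ≈ 2.8173 half-lives, so t½ = 52.4/2.8173 ≈ 18.599 days.

18.6 days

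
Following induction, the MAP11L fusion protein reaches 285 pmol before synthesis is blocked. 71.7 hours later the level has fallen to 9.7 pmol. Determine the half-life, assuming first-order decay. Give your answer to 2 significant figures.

A/A₀ = 9.7/285 ≈ 0.034035.
n = log₂(29.381) ≈ 4.8768 half-lives elapsed in 71.7 hours.
t½ = 71.7/4.8768 ≈ 14.702 hours.

15 hours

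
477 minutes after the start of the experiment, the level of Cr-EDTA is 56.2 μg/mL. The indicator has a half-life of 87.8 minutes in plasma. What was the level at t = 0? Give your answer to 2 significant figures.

Number of half-lives elapsed: n = 477/87.8 ≈ 5.4328.
A₀ = A × 2^n = 56.2 × 2^5.4328 = 56.2 × 43.195 ≈ 2427.6 μg/mL.

2400 μg/mL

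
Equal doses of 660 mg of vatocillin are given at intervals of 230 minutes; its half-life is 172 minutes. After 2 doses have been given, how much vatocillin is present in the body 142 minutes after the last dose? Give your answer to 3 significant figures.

520 mg

The 2 doses were given 372, 142 minutes ago.
Total = 660·(1/2)^(372/172) + 660·(1/2)^(142/172)
      = 147.39 + 372.41 ≈ 519.8 mg.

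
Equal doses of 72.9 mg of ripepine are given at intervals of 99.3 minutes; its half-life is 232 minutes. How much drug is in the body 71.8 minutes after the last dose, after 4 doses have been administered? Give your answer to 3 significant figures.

The 4 doses were given 369.7, 270.4, 171.1, 71.8 minutes ago.
Total = 72.9·(1/2)^(369.7/232) + 72.9·(1/2)^(270.4/232) + 72.9·(1/2)^(171.1/232) + 72.9·(1/2)^(71.8/232)
      = 24.156 + 32.499 + 43.724 + 58.825 ≈ 159.2 mg.

159 mg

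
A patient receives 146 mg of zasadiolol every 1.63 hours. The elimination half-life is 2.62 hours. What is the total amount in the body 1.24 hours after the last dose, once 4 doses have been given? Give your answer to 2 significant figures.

The 4 doses were given 6.13, 4.5, 2.87, 1.24 hours ago.
Total = 146·(1/2)^(6.13/2.62) + 146·(1/2)^(4.5/2.62) + 146·(1/2)^(2.87/2.62) + 146·(1/2)^(1.24/2.62)
      = 28.843 + 44.393 + 68.328 + 105.17 ≈ 246.73 mg.

250 mg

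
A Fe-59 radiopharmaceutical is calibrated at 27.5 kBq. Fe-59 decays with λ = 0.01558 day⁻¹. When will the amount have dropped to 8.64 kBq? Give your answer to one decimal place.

t½ = ln 2 / λ = 0.69315 / 0.01558 ≈ 44.49 days.
Fraction remaining = 8.64/27.5 ≈ 0.31418.
n = log₂(27.5/8.64) = ln(3.1829)/ln 2 ≈ 1.6703 half-lives.
t = n × t½ = 1.6703 × 44.49 ≈ 74.312 days.

74.3 days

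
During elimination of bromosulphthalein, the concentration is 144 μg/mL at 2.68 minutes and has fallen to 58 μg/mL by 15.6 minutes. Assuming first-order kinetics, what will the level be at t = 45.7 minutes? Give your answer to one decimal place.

Over Δt = 15.6 − 2.68 = 12.92 minutes, the level fell by a factor of 144/58 ≈ 2.4828.
n = log₂(2.4828) ≈ 1.3119 half-lives, so t½ = 12.92/1.3119 ≈ 9.848 minutes.
From t = 15.6 to t = 45.7: 58 × (1/2)^((45.7−15.6)/9.848) ≈ 6.9717 μg/mL.

7.0 μg/mL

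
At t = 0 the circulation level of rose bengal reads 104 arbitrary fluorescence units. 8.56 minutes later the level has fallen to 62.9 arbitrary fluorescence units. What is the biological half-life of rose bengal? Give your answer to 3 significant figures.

11.8 minutes

A/A₀ = 62.9/104 ≈ 0.60481.
n = log₂(1.6534) ≈ 0.72545 half-lives elapsed in 8.56 minutes.
t½ = 8.56/0.72545 ≈ 11.8 minutes.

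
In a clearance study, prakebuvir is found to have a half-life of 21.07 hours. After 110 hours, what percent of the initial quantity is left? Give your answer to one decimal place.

2.7%

n = 110/21.07 ≈ 5.2207 half-lives.
Fraction remaining = (1/2)^5.2207 ≈ 0.026817, i.e. 2.6817%.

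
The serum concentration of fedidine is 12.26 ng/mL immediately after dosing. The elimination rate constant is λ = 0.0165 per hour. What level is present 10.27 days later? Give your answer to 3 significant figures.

0.210 ng/mL

t½ = ln 2 / λ = 0.69315 / 0.0165 ≈ 42.009 hours.
Convert the elapsed time: 10.27 days = 246.48 hours.
Number of half-lives: n = 246.48/42.009 ≈ 5.8673.
Remaining = 12.26 × (1/2)^5.8673 = 12.26 × 0.01713 ≈ 0.21001 ng/mL.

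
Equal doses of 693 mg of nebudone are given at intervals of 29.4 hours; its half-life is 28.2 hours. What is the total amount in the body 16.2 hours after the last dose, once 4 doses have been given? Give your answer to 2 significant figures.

850 mg

The 4 doses were given 104.4, 75, 45.6, 16.2 hours ago.
Total = 693·(1/2)^(104.4/28.2) + 693·(1/2)^(75/28.2) + 693·(1/2)^(45.6/28.2) + 693·(1/2)^(16.2/28.2)
      = 53.245 + 109.68 + 225.92 + 465.37 ≈ 854.22 mg.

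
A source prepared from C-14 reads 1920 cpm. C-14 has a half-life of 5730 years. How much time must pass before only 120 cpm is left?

22920 years

120/1920 = 1/16, so 4 half-lives have elapsed.
t = 4 × 5730 = 22920 years.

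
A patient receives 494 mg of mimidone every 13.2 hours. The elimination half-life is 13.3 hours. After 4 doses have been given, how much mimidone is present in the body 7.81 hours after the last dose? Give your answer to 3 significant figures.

619 mg

The 4 doses were given 47.41, 34.21, 21.01, 7.81 hours ago.
Total = 494·(1/2)^(47.41/13.3) + 494·(1/2)^(34.21/13.3) + 494·(1/2)^(21.01/13.3) + 494·(1/2)^(7.81/13.3)
      = 41.75 + 83.066 + 165.27 + 328.82 ≈ 618.9 mg.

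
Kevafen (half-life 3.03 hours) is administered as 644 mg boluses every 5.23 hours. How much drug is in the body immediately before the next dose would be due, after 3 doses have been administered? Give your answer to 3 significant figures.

271 mg

The 3 doses were given 15.69, 10.46, 5.23 hours ago.
Total = 644·(1/2)^(15.69/3.03) + 644·(1/2)^(10.46/3.03) + 644·(1/2)^(5.23/3.03)
      = 17.786 + 58.842 + 194.66 ≈ 271.29 mg.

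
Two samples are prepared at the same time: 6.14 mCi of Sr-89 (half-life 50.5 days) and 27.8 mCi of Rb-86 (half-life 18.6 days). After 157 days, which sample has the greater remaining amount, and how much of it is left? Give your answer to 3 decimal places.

Sr-89: 6.14 × (1/2)^3.1089 ≈ 0.71169 mCi.
Rb-86: 27.8 × (1/2)^8.4409 ≈ 0.08 mCi.
Sr-89 has more remaining, at ≈ 0.71169 mCi.

Sr-89, 0.712 mCi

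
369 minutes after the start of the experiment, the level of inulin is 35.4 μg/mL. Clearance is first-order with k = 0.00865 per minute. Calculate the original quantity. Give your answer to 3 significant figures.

t½ = ln 2 / k = 0.69315 / 0.00865 ≈ 80.133 minutes.
Number of half-lives elapsed: n = 369/80.133 ≈ 4.6049.
A₀ = A × 2^n = 35.4 × 2^4.6049 = 35.4 × 24.333 ≈ 861.4 μg/mL.

861 μg/mL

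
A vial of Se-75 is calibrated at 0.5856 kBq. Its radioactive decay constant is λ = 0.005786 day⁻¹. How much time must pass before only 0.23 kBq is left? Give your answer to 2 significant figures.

t½ = ln 2 / λ = 0.69315 / 0.005786 ≈ 119.8 days.
Fraction remaining = 0.23/0.5856 ≈ 0.39276.
n = log₂(0.5856/0.23) = ln(2.5461)/ln 2 ≈ 1.3483 half-lives.
t = n × t½ = 1.3483 × 119.8 ≈ 161.52 days.

160 days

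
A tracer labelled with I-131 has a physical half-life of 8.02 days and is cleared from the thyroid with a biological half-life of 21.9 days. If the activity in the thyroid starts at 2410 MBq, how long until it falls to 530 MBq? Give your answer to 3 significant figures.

12.8 days

1/t_eff = 1/t_phys + 1/t_biol = 1/8.02 + 1/21.9 = 0.17035 per day.
t_eff = 8.02 × 21.9 / (8.02 + 21.9) ≈ 5.8703 days.
n = log₂(2410/530) ≈ 2.185; t = 2.185 × 5.8703 ≈ 12.826 days.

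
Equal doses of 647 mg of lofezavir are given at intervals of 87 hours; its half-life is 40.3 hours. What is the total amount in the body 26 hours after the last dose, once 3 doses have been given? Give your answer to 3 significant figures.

527 mg

The 3 doses were given 200, 113, 26 hours ago.
Total = 647·(1/2)^(200/40.3) + 647·(1/2)^(113/40.3) + 647·(1/2)^(26/40.3)
      = 20.747 + 92.646 + 413.71 ≈ 527.1 mg.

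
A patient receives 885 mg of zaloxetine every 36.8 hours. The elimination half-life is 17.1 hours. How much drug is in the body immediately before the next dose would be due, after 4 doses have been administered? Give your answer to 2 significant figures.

The 4 doses were given 147.2, 110.4, 73.6, 36.8 hours ago.
Total = 885·(1/2)^(147.2/17.1) + 885·(1/2)^(110.4/17.1) + 885·(1/2)^(73.6/17.1) + 885·(1/2)^(36.8/17.1)
      = 2.2679 + 10.08 + 44.8 + 199.12 ≈ 256.27 mg.

260 mg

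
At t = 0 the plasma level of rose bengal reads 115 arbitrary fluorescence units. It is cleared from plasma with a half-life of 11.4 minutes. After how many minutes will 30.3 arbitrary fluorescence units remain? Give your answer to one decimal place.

Fraction remaining = 30.3/115 ≈ 0.26348.
n = log₂(115/30.3) = ln(3.7954)/ln 2 ≈ 1.9242 half-lives.
t = n × t½ = 1.9242 × 11.4 ≈ 21.936 minutes.

21.9 minutes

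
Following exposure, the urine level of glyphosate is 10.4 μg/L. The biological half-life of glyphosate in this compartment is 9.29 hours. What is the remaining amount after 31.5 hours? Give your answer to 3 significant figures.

0.992 μg/L

Number of half-lives: n = 31.5/9.29 ≈ 3.3907.
Remaining = 10.4 × (1/2)^3.3907 = 10.4 × 0.095342 ≈ 0.99156 μg/L.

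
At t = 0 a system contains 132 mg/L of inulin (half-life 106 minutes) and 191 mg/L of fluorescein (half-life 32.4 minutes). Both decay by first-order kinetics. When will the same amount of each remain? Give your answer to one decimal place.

24.9 minutes

Set 132·(1/2)^(t/106) = 191·(1/2)^(t/32.4).
Taking log₂: log₂(132/191) = t·(1/106 − 1/32.4).
log₂(0.6911) = -0.53303; 1/106 − 1/32.4 = -0.02143.
t = -0.53303 / -0.02143 ≈ 24.873 minutes.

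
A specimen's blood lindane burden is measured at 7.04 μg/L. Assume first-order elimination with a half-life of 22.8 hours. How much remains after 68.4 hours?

Elapsed time is 3 half-lives (68.4/22.8).
Each half-life halves the amount: 7.04 × (1/2)^3 = 7.04/8 = 0.88 μg/L.

0.88 μg/L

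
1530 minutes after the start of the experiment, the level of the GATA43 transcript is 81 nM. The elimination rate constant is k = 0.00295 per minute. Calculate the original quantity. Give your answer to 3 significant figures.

7390 nM

t½ = ln 2 / k = 0.69315 / 0.00295 ≈ 234.97 minutes.
Number of half-lives elapsed: n = 1530/234.97 ≈ 6.5116.
A₀ = A × 2^n = 81 × 2^6.5116 = 81 × 91.241 ≈ 7390.5 nM.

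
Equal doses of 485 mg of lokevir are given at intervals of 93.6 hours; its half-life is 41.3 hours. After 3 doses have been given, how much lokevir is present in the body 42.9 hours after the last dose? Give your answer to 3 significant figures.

The 3 doses were given 230.1, 136.5, 42.9 hours ago.
Total = 485·(1/2)^(230.1/41.3) + 485·(1/2)^(136.5/41.3) + 485·(1/2)^(42.9/41.3)
      = 10.199 + 49.07 + 236.07 ≈ 295.34 mg.

295 mg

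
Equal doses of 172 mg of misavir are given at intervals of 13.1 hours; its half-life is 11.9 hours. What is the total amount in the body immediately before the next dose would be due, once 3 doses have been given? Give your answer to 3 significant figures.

135 mg

The 3 doses were given 39.3, 26.2, 13.1 hours ago.
Total = 172·(1/2)^(39.3/11.9) + 172·(1/2)^(26.2/11.9) + 172·(1/2)^(13.1/11.9)
      = 17.433 + 37.39 + 80.194 ≈ 135.02 mg.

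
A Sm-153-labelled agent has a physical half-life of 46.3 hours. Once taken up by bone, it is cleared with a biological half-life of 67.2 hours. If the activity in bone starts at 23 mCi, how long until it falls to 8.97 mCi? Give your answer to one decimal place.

1/t_eff = 1/t_phys + 1/t_biol = 1/46.3 + 1/67.2 = 0.036479 per hour.
t_eff = 46.3 × 67.2 / (46.3 + 67.2) ≈ 27.413 hours.
n = log₂(23/8.97) ≈ 1.3585; t = 1.3585 × 27.413 ≈ 37.239 hours.

37.2 hours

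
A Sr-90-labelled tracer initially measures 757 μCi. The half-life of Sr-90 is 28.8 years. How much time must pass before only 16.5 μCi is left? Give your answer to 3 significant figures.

159 years

Fraction remaining = 16.5/757 ≈ 0.021797.
n = log₂(757/16.5) = ln(45.879)/ln 2 ≈ 5.5198 half-lives.
t = n × t½ = 5.5198 × 28.8 ≈ 158.97 years.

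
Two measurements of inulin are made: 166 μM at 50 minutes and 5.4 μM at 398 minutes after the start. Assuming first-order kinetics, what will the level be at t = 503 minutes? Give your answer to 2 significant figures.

1.9 μM

Over Δt = 398 − 50 = 348 minutes, the level fell by a factor of 166/5.4 ≈ 30.741.
n = log₂(30.741) ≈ 4.9421 half-lives, so t½ = 348/4.9421 ≈ 70.416 minutes.
From t = 398 to t = 503: 5.4 × (1/2)^((503−398)/70.416) ≈ 1.9209 μM.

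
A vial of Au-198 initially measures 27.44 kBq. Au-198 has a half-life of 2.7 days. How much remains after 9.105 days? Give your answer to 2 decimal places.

2.65 kBq

Number of half-lives: n = 9.105/2.7 ≈ 3.3722.
Remaining = 27.44 × (1/2)^3.3722 = 27.44 × 0.096574 ≈ 2.65 kBq.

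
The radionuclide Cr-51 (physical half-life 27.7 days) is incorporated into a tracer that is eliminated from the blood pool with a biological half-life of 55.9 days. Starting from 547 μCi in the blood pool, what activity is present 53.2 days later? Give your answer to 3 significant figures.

1/t_eff = 1/t_phys + 1/t_biol = 1/27.7 + 1/55.9 = 0.05399 per day.
t_eff = 27.7 × 55.9 / (27.7 + 55.9) ≈ 18.522 days.
Remaining = 547 × (1/2)^(53.2/18.522) = 547 × (1/2)^2.8723 ≈ 74.704 μCi.

74.7 μCi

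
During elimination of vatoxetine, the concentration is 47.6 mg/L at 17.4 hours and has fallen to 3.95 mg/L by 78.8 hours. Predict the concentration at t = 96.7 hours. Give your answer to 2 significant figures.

Over Δt = 78.8 − 17.4 = 61.4 hours, the level fell by a factor of 47.6/3.95 ≈ 12.051.
n = log₂(12.051) ≈ 3.591 half-lives, so t½ = 61.4/3.591 ≈ 17.098 hours.
From t = 78.8 to t = 96.7: 3.95 × (1/2)^((96.7−78.8)/17.098) ≈ 1.9118 mg/L.

1.9 mg/L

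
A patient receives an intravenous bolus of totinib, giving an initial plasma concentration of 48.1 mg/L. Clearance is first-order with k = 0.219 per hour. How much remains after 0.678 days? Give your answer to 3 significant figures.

t½ = ln 2 / k = 0.69315 / 0.219 ≈ 3.1651 hours.
Convert the elapsed time: 0.678 days = 16.272 hours.
Number of half-lives: n = 16.272/3.1651 ≈ 5.1411.
Remaining = 48.1 × (1/2)^5.1411 = 48.1 × 0.028338 ≈ 1.363 mg/L.

1.36 mg/L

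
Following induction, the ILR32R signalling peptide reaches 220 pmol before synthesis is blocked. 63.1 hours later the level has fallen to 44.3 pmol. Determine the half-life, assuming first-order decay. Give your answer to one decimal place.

27.3 hours

A/A₀ = 44.3/220 ≈ 0.20136.
n = log₂(4.9661) ≈ 2.3121 half-lives elapsed in 63.1 hours.
t½ = 63.1/2.3121 ≈ 27.291 hours.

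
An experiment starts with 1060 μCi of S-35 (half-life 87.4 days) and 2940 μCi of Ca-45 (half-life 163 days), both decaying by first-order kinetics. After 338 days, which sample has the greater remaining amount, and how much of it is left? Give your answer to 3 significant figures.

S-35: 1060 × (1/2)^3.8673 ≈ 72.634 μCi.
Ca-45: 2940 × (1/2)^2.0736 ≈ 698.43 μCi.
Ca-45 has more remaining, at ≈ 698.43 μCi.

Ca-45, 698 μCi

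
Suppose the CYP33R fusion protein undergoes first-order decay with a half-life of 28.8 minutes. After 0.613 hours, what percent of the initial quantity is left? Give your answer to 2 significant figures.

41%

0.613 hours = 36.78 minutes.
n = 36.78/28.8 ≈ 1.2771 half-lives.
Fraction remaining = (1/2)^1.2771 ≈ 0.41263, i.e. 41.263%.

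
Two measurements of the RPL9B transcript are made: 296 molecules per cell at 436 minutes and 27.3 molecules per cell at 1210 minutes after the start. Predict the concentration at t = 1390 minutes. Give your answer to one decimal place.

Over Δt = 1210 − 436 = 774 minutes, the level fell by a factor of 296/27.3 ≈ 10.842.
n = log₂(10.842) ≈ 3.4386 half-lives, so t½ = 774/3.4386 ≈ 225.09 minutes.
From t = 1210 to t = 1390: 27.3 × (1/2)^((1390−1210)/225.09) ≈ 15.683 molecules per cell.

15.7 molecules per cell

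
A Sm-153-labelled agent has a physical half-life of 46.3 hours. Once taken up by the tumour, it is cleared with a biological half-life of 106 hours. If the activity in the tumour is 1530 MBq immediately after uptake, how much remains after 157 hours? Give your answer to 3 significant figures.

1/t_eff = 1/t_phys + 1/t_biol = 1/46.3 + 1/106 = 0.031032 per hour.
t_eff = 46.3 × 106 / (46.3 + 106) ≈ 32.225 hours.
Remaining = 1530 × (1/2)^(157/32.225) = 1530 × (1/2)^4.8721 ≈ 52.246 MBq.

52.2 MBq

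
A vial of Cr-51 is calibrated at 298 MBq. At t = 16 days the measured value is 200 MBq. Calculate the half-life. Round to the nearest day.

A/A₀ = 200/298 ≈ 0.67114.
n = log₂(1.49) ≈ 0.57531 half-lives elapsed in 16 days.
t½ = 16/0.57531 ≈ 27.811 days.

28 days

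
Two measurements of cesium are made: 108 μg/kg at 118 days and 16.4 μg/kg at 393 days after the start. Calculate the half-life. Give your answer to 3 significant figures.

101 days

Over Δt = 393 − 118 = 275 days, the level fell by a factor of 108/16.4 ≈ 6.5854.
n = log₂(6.5854) ≈ 2.7193 half-lives, so t½ = 275/2.7193 ≈ 101.13 days.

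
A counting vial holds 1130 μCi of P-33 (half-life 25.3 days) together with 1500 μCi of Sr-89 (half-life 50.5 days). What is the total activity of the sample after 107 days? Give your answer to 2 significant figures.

410 μCi

P-33: 1130 × (1/2)^(107/25.3) = 1130 × (1/2)^4.2292 ≈ 60.249 μCi.
Sr-89: 1500 × (1/2)^(107/50.5) = 1500 × (1/2)^2.1188 ≈ 345.35 μCi.
Total = 60.249 + 345.35 ≈ 405.6 μCi.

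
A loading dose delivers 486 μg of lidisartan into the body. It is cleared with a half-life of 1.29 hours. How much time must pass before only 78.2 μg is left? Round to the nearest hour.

3 hours

Fraction remaining = 78.2/486 ≈ 0.16091.
n = log₂(486/78.2) = ln(6.2148)/ln 2 ≈ 2.6357 half-lives.
t = n × t½ = 2.6357 × 1.29 ≈ 3.4001 hours.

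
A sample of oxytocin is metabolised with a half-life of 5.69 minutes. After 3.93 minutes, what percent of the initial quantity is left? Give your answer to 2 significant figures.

62%

n = 3.93/5.69 ≈ 0.69069 half-lives.
Fraction remaining = (1/2)^0.69069 ≈ 0.61956, i.e. 61.956%.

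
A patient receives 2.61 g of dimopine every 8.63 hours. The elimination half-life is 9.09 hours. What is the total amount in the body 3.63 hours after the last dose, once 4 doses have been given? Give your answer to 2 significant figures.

The 4 doses were given 29.52, 20.89, 12.26, 3.63 hours ago.
Total = 2.61·(1/2)^(29.52/9.09) + 2.61·(1/2)^(20.89/9.09) + 2.61·(1/2)^(12.26/9.09) + 2.61·(1/2)^(3.63/9.09)
      = 0.27481 + 0.53068 + 1.0248 + 1.9789 ≈ 3.8092 g.

3.8 g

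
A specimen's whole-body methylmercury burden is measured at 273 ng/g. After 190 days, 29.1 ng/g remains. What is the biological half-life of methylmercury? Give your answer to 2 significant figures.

59 days

A/A₀ = 29.1/273 ≈ 0.10659.
n = log₂(9.3814) ≈ 3.2298 half-lives elapsed in 190 days.
t½ = 190/3.2298 ≈ 58.827 days.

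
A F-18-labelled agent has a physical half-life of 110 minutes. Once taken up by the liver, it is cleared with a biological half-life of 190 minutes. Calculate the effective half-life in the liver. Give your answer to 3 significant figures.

69.7 minutes

1/t_eff = 1/t_phys + 1/t_biol = 1/110 + 1/190 = 0.014354 per minute.
t_eff = 110 × 190 / (110 + 190) ≈ 69.667 minutes.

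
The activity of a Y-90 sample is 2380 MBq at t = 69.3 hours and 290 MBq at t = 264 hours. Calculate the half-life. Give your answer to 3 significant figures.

Over Δt = 264 − 69.3 = 194.7 hours, the level fell by a factor of 2380/290 ≈ 8.2069.
n = log₂(8.2069) ≈ 3.0368 half-lives, so t½ = 194.7/3.0368 ≈ 64.113 hours.

64.1 hours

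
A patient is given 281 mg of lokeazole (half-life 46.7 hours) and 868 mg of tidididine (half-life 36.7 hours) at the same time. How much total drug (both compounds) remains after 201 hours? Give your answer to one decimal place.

33.7 mg

lokeazole: 281 × (1/2)^(201/46.7) = 281 × (1/2)^4.3041 ≈ 14.225 mg.
tidididine: 868 × (1/2)^(201/36.7) = 868 × (1/2)^5.4768 ≈ 19.491 mg.
Total = 14.225 + 19.491 ≈ 33.716 mg.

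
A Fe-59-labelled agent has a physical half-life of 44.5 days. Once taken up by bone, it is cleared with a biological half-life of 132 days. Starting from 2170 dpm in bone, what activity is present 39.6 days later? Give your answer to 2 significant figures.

950 dpm

1/t_eff = 1/t_phys + 1/t_biol = 1/44.5 + 1/132 = 0.030048 per day.
t_eff = 44.5 × 132 / (44.5 + 132) ≈ 33.28 days.
Remaining = 2170 × (1/2)^(39.6/33.28) = 2170 × (1/2)^1.1899 ≈ 951.19 dpm.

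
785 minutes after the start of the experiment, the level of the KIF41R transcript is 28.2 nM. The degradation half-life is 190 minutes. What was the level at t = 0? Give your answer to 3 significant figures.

494 nM

Number of half-lives elapsed: n = 785/190 ≈ 4.1316.
A₀ = A × 2^n = 28.2 × 2^4.1316 = 28.2 × 17.528 ≈ 494.29 nM.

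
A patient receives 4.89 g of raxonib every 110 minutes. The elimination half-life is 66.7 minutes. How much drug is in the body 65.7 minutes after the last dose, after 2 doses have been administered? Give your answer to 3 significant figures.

3.26 g

The 2 doses were given 175.7, 65.7 minutes ago.
Total = 4.89·(1/2)^(175.7/66.7) + 4.89·(1/2)^(65.7/66.7)
      = 0.78766 + 2.4705 ≈ 3.2582 g.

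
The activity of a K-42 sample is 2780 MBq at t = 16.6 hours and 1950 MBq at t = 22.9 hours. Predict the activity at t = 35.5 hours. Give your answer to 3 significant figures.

Over Δt = 22.9 − 16.6 = 6.3 hours, the level fell by a factor of 2780/1950 ≈ 1.4256.
n = log₂(1.4256) ≈ 0.51161 half-lives, so t½ = 6.3/0.51161 ≈ 12.314 hours.
From t = 22.9 to t = 35.5: 1950 × (1/2)^((35.5−22.9)/12.314) ≈ 959.43 MBq.

959 MBq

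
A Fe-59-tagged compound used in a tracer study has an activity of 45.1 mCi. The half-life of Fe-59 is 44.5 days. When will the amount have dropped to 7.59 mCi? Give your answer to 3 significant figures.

Fraction remaining = 7.59/45.1 ≈ 0.16829.
n = log₂(45.1/7.59) = ln(5.942)/ln 2 ≈ 2.571 half-lives.
t = n × t½ = 2.571 × 44.5 ≈ 114.41 days.

114 days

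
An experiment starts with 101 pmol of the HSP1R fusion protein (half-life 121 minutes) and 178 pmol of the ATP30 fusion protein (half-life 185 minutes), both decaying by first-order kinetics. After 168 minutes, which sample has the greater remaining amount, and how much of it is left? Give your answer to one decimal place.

ATP30 fusion protein, 94.9 pmol

HSP1R fusion protein: 101 × (1/2)^1.3884 ≈ 38.58 pmol.
ATP30 fusion protein: 178 × (1/2)^0.90811 ≈ 94.853 pmol.
ATP30 fusion protein has more remaining, at ≈ 94.853 pmol.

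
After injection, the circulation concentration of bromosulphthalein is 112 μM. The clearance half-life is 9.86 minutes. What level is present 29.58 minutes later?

14 μM

Elapsed time is 3 half-lives (29.58/9.86).
Each half-life halves the amount: 112 × (1/2)^3 = 112/8 = 14 μM.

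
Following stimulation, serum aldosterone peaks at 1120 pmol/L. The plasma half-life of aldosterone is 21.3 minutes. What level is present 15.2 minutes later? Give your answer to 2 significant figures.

680 pmol/L

Number of half-lives: n = 15.2/21.3 ≈ 0.71362.
Remaining = 1120 × (1/2)^0.71362 = 1120 × 0.60979 ≈ 682.97 pmol/L.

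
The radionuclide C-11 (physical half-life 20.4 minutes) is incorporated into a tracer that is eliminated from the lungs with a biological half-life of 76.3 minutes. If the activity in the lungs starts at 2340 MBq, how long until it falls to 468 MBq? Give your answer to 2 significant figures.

37 minutes

1/t_eff = 1/t_phys + 1/t_biol = 1/20.4 + 1/76.3 = 0.062126 per minute.
t_eff = 20.4 × 76.3 / (20.4 + 76.3) ≈ 16.096 minutes.
n = log₂(2340/468) ≈ 2.3219; t = 2.3219 × 16.096 ≈ 37.375 minutes.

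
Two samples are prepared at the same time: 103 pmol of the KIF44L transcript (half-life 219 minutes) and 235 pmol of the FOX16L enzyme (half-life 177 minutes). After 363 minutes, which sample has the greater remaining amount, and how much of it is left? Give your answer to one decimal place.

KIF44L transcript: 103 × (1/2)^1.6575 ≈ 32.649 pmol.
FOX16L enzyme: 235 × (1/2)^2.0508 ≈ 56.715 pmol.
FOX16L enzyme has more remaining, at ≈ 56.715 pmol.

FOX16L enzyme, 56.7 pmol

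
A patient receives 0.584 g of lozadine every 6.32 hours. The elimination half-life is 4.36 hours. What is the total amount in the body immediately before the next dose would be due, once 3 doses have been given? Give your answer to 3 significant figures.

0.321 g

The 3 doses were given 18.96, 12.64, 6.32 hours ago.
Total = 0.584·(1/2)^(18.96/4.36) + 0.584·(1/2)^(12.64/4.36) + 0.584·(1/2)^(6.32/4.36)
      = 0.028665 + 0.078289 + 0.21382 ≈ 0.32078 g.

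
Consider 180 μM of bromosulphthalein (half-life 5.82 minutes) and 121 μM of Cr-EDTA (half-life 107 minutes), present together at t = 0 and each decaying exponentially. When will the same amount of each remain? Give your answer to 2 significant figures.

Set 180·(1/2)^(t/5.82) = 121·(1/2)^(t/107).
Taking log₂: log₂(180/121) = t·(1/5.82 − 1/107).
log₂(1.4876) = 0.57299; 1/5.82 − 1/107 = 0.16248.
t = 0.57299 / 0.16248 ≈ 3.5266 minutes.

3.5 minutes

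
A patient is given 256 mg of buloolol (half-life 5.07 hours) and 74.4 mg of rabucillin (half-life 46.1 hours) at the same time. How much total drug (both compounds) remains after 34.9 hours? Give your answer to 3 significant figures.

46.2 mg

buloolol: 256 × (1/2)^(34.9/5.07) = 256 × (1/2)^6.8836 ≈ 2.168 mg.
rabucillin: 74.4 × (1/2)^(34.9/46.1) = 74.4 × (1/2)^0.75705 ≈ 44.023 mg.
Total = 2.168 + 44.023 ≈ 46.191 mg.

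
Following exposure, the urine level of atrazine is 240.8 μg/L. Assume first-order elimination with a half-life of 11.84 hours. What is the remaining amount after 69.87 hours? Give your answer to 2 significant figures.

4.0 μg/L

Number of half-lives: n = 69.87/11.84 ≈ 5.9012.
Remaining = 240.8 × (1/2)^5.9012 = 240.8 × 0.016733 ≈ 4.0292 μg/L.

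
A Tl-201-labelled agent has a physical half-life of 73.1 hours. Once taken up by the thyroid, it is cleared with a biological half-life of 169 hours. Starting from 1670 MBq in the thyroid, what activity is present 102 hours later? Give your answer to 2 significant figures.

1/t_eff = 1/t_phys + 1/t_biol = 1/73.1 + 1/169 = 0.019597 per hour.
t_eff = 73.1 × 169 / (73.1 + 169) ≈ 51.028 hours.
Remaining = 1670 × (1/2)^(102/51.028) = 1670 × (1/2)^1.9989 ≈ 417.82 MBq.

420 MBq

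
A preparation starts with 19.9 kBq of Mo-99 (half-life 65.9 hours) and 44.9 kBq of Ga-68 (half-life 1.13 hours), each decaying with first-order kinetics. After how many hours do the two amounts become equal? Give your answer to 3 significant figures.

Set 19.9·(1/2)^(t/65.9) = 44.9·(1/2)^(t/1.13).
Taking log₂: log₂(19.9/44.9) = t·(1/65.9 − 1/1.13).
log₂(0.44321) = -1.1739; 1/65.9 − 1/1.13 = -0.86978.
t = -1.1739 / -0.86978 ≈ 1.3497 hours.

1.35 hours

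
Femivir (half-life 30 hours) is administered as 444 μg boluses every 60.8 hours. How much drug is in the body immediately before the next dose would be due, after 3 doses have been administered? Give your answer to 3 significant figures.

The 3 doses were given 182.4, 121.6, 60.8 hours ago.
Total = 444·(1/2)^(182.4/30) + 444·(1/2)^(121.6/30) + 444·(1/2)^(60.8/30)
      = 6.5633 + 26.743 + 108.97 ≈ 142.27 μg.

142 μg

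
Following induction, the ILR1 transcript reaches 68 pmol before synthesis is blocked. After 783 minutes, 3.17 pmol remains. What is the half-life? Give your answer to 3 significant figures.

177 minutes

A/A₀ = 3.17/68 ≈ 0.046618.
n = log₂(21.451) ≈ 4.423 half-lives elapsed in 783 minutes.
t½ = 783/4.423 ≈ 177.03 minutes.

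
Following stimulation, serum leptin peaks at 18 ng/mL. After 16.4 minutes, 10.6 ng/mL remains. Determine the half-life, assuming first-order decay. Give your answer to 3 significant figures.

A/A₀ = 10.6/18 ≈ 0.58889.
n = log₂(1.6981) ≈ 0.76393 half-lives elapsed in 16.4 minutes.
t½ = 16.4/0.76393 ≈ 21.468 minutes.

21.5 minutes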